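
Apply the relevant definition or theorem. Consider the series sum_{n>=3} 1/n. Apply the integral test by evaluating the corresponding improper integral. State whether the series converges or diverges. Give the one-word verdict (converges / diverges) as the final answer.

Let f(x) = 1/x. Then f is positive, continuous, and decreasing on [3, infinity), so the integral test applies.
Compute the improper integral int_{3}^infinity f(x) dx:
  antiderivative F(x) = log(x).
  As x -> infinity, log(x) -> infinity.
  So int = infinity - log(3) = infinity. By the integral test, the series diverges.

diverges


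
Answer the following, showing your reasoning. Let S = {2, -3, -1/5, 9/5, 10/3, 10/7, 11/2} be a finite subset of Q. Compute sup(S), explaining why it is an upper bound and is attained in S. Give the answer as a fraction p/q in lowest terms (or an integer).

S is finite, so sup(S) = max(S).
Sorted decreasing:
11/2, 10/3, 2, 9/5, 10/7, -1/5, -3
The extremum is 11/2.
For every x in S, x <= 11/2. And 11/2 is in S, so it is attained.
Therefore sup(S) = 11/2.

11/2


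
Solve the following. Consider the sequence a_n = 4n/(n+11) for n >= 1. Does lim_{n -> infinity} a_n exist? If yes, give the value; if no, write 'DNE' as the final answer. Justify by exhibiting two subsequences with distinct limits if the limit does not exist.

Examine the behaviour of a_n along subsequences.
Even-n subsequence a_{2k} = 4(2k)/(2k+11) -> 4. Odd-n subsequence a_{2k+1} = 4(2k+1)/(2k+12) -> 4. Both tend to 4, which suggests the limit is 4; verify directly.
|a_n - 4| = |4n - 4(n+11)| / (n+11) = 44/(n+11) < 44/n for every n >= 1.
Given epsilon > 0, choose a positive integer N > 44/epsilon. Then for all n >= N, |a_n - 4| < 44/n <= 44/N < epsilon.
So by the definition of the limit, lim a_n exists and equals 4.

4


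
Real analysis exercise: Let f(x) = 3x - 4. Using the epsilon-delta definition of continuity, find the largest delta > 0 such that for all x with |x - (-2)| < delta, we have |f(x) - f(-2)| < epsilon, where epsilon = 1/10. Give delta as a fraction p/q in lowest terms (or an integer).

We compute f(-2) = 3*(-2) - 4 = -10.
|f(x) - f(-2)| = |3x - 4 - (-10)| = |3(x - (-2))| = 3|x - (-2)|.
We need 3|x - (-2)| < 1/10, i.e. |x - (-2)| < 1/10 / 3 = 1/30.
So any delta <= 1/30 works. Conversely, if delta > 1/30, then x = -2 + 1/30 satisfies |x - (-2)| = 1/30 < delta but |f(x) - f(-2)| = 3 * 1/30 = 1/10, which is not < 1/10; so no larger delta works.
Hence the largest such delta is 1/30.

1/30


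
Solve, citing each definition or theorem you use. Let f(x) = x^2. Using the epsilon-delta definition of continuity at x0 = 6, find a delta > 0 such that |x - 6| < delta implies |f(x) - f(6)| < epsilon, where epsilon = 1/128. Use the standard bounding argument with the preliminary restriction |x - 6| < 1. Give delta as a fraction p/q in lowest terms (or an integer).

Factor: |x^2 - (6)^2| = |x - 6| * |x + 6|.
Impose |x - 6| < 1 first. Then |x + 6| = |(x - 6) + 2*(6)| <= |x - 6| + 2*|6| < 1 + 12 = 13.
So |x^2 - (6)^2| < delta * 13.
We need delta * 13 <= 1/128, i.e. delta <= 1/128/13 = 1/1664.
Since 1/1664 < 1, this is tighter than 1; take delta = 1/1664.
So delta = 1/1664 works.

1/1664


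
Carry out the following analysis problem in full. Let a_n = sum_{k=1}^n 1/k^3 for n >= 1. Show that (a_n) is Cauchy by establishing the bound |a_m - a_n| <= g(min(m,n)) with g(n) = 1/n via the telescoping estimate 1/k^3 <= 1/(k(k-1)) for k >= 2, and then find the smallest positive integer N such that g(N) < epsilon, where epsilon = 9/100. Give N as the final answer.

For m > n >= 1: |a_m - a_n| = sum_{k=n+1}^m 1/k^3.
Use 1/k^3 <= 1/(k(k-1)) = 1/(k-1) - 1/k for k >= 2 (which holds since k^3 >= k^2 >= k(k-1) for k >= 2):
sum_{k=n+1}^m 1/k^3 <= sum_{k=n+1}^m (1/(k-1) - 1/k) = 1/n - 1/m <= 1/n.
By symmetry the same bound holds with n,m swapped, so |a_m - a_n| <= 1/min(m,n) = g(min(m,n)). Since g(n) -> 0, (a_n) is Cauchy.
Now solve g(N) < 9/100: 1/N < 9/100 <=> N > 1/(9/100) = 100/9.
The smallest integer strictly greater than 100/9 is N = 12.
Check: g(12) = 1/12 < 9/100; g(11) = 1/11 >= 9/100. So N = 12.

12


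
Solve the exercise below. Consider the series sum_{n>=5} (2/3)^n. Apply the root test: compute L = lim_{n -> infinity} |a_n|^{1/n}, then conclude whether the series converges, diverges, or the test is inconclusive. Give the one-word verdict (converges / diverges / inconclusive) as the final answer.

Let a_n denote the general term. Form |a_n|^(1/n) and simplify:
|a_n|^(1/n) = 2/3
Take the limit as n -> infinity: L = 2/3.
Since L = 2/3 < 1, the root test implies convergence.

converges


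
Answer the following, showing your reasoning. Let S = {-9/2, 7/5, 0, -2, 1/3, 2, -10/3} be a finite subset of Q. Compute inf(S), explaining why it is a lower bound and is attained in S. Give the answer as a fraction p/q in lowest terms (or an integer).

S is finite, so inf(S) = min(S).
Sorted increasing:
-9/2, -10/3, -2, 0, 1/3, 7/5, 2
The extremum is -9/2.
For every x in S, x >= -9/2. And -9/2 is in S, so it is attained.
Therefore inf(S) = -9/2.

-9/2


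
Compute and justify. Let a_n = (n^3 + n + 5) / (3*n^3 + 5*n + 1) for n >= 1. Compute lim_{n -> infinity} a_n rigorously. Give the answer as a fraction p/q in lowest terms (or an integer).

Divide numerator and denominator by n^3, the highest power:
numerator / n^3 = 1 + n^(-2) + 5/n^3
denominator / n^3 = 3 + 5/n^2 + n^(-3)
As n -> infinity, all terms of the form c/n^k (k >= 1) tend to 0.
So numerator / n^3 -> 1 and denominator / n^3 -> 3.
Therefore lim a_n = 1/3.

1/3


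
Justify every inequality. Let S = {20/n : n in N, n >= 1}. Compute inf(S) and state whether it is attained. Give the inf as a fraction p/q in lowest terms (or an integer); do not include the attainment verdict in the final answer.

Analysis:
- Values: 20, 10, 20/3, 5, ... strictly decreasing.
- The maximum is 20 (n=1); sup = 20 (attained).
- The set is bounded below by 0; 20/n -> 0 so 0 is the greatest lower bound.
- 0 is not in the set, so inf = 0 is not attained.
Conclusion: inf(S) = 0, not attained in S.

0


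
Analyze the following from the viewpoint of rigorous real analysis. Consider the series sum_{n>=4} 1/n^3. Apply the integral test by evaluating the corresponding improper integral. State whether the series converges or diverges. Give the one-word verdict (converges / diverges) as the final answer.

Let f(x) = x^(-3). Then f is positive, continuous, and decreasing on [4, infinity), so the integral test applies.
Compute the improper integral int_{4}^infinity f(x) dx:
  antiderivative F(x) = -1/(2*x^2).
  As x -> infinity, F(x) -> 0 (since p = 3 > 1).
  So int = F(infinity) - F(4) = 0 - (-1/32) = 1/32.
  Finite, so by the integral test, the series converges.

converges


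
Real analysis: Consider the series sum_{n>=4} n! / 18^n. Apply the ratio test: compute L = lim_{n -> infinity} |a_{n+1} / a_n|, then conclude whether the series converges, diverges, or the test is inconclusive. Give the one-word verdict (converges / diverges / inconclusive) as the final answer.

Let a_n denote the general term. Form the ratio a_{n+1}/a_n and simplify:
a_{n+1}/a_n = n/18 + 1/18
Take the limit as n -> infinity: L = infinity.
Since L = infinity > 1 (or L = infinity), the ratio test implies the series diverges.

diverges


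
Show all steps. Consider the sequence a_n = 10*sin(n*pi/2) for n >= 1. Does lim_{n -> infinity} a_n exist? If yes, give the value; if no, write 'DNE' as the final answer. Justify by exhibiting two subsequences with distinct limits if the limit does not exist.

Examine the behaviour of a_n along subsequences.
a_{4k+1} = 10*sin(pi/2 + 2k*pi) = 10 -> 10. a_{4k+3} = 10*sin(3pi/2 + 2k*pi) = -10 -> -10.
Since these two subsequential limits are 10 and -10, distinct, the full sequence cannot converge (a convergent sequence has all subsequences tending to the same limit). So lim a_n does not exist.

DNE


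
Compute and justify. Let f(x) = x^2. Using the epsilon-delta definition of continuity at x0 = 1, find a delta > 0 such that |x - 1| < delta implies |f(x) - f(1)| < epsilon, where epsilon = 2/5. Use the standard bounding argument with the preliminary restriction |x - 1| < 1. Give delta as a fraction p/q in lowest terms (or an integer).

Factor: |x^2 - (1)^2| = |x - 1| * |x + 1|.
Impose |x - 1| < 1 first. Then |x + 1| = |(x - 1) + 2*(1)| <= |x - 1| + 2*|1| < 1 + 2 = 3.
So |x^2 - (1)^2| < delta * 3.
We need delta * 3 <= 2/5, i.e. delta <= 2/5/3 = 2/15.
Since 2/15 < 1, this is tighter than 1; take delta = 2/15.
So delta = 2/15 works.

2/15


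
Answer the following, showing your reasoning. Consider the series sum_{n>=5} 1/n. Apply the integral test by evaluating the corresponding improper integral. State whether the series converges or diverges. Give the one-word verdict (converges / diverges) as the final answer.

Let f(x) = 1/x. Then f is positive, continuous, and decreasing on [5, infinity), so the integral test applies.
Compute the improper integral int_{5}^infinity f(x) dx:
  antiderivative F(x) = log(x).
  As x -> infinity, log(x) -> infinity.
  So int = infinity - log(5) = infinity. By the integral test, the series diverges.

diverges


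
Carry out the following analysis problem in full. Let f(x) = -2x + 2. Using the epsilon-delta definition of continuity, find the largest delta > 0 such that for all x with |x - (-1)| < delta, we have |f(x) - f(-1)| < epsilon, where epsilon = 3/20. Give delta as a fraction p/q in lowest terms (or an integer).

We compute f(-1) = -2*(-1) + 2 = 4.
|f(x) - f(-1)| = |-2x + 2 - (4)| = |-2(x - (-1))| = 2|x - (-1)|.
We need 2|x - (-1)| < 3/20, i.e. |x - (-1)| < 3/20 / 2 = 3/40.
So any delta <= 3/40 works. Conversely, if delta > 3/40, then x = -1 + 3/40 satisfies |x - (-1)| = 3/40 < delta but |f(x) - f(-1)| = 2 * 3/40 = 3/20, which is not < 3/20; so no larger delta works.
Hence the largest such delta is 3/40.

3/40


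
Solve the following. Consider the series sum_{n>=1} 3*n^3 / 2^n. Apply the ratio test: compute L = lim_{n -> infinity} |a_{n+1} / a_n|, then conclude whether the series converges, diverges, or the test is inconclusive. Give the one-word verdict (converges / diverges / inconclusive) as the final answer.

Let a_n denote the general term. Form the ratio a_{n+1}/a_n and simplify:
a_{n+1}/a_n = (n + 1)^3/(2*n^3)
Take the limit as n -> infinity: L = 1/2.
Since L = 1/2 < 1, the ratio test implies the series converges.

converges


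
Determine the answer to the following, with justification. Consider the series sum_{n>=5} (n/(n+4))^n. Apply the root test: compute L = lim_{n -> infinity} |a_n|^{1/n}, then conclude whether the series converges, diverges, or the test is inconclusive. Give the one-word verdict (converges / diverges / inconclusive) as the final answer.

Let a_n denote the general term. Form |a_n|^(1/n) and simplify:
|a_n|^(1/n) = n/(n + 4)
Take the limit as n -> infinity: L = 1.
Since L = 1, the root test is inconclusive. (In fact a_n = (n/(n+4))^n -> e^(-4) != 0, so the nth-term test shows divergence; but the root test itself gives no conclusion.)

inconclusive


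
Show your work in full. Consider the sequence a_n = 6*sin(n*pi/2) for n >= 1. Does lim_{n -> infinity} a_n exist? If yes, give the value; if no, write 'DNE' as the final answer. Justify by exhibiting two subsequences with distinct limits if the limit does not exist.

Examine the behaviour of a_n along subsequences.
a_{4k+1} = 6*sin(pi/2 + 2k*pi) = 6 -> 6. a_{4k+3} = 6*sin(3pi/2 + 2k*pi) = -6 -> -6.
Since these two subsequential limits are 6 and -6, distinct, the full sequence cannot converge (a convergent sequence has all subsequences tending to the same limit). So lim a_n does not exist.

DNE


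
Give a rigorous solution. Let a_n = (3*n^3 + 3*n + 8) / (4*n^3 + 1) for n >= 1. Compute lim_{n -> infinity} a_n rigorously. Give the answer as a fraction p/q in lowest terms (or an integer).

Divide numerator and denominator by n^3, the highest power:
numerator / n^3 = 3 + 3/n^2 + 8/n^3
denominator / n^3 = 4 + n^(-3)
As n -> infinity, all terms of the form c/n^k (k >= 1) tend to 0.
So numerator / n^3 -> 3 and denominator / n^3 -> 4.
Therefore lim a_n = 3/4.

3/4


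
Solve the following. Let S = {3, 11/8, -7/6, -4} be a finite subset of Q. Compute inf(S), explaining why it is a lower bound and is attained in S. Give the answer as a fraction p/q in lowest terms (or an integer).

S is finite, so inf(S) = min(S).
Sorted increasing:
-4, -7/6, 11/8, 3
The extremum is -4.
For every x in S, x >= -4. And -4 is in S, so it is attained.
Therefore inf(S) = -4.

-4


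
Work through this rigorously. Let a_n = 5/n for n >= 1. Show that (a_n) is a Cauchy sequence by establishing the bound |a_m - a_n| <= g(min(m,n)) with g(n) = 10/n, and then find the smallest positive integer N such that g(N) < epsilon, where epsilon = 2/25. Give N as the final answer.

For any m, n >= 1, by the triangle inequality:
|a_m - a_n| = |5/m - 5/n| <= 5*1/m + 5*1/n <= 10/min(m,n).
So g(n) = 10/n bounds the Cauchy difference. Since g(n) -> 0, (a_n) is Cauchy.
Now solve g(N) < 2/25: 10/N < 2/25 <=> N > 10 / (2/25) = 125.
The smallest integer strictly greater than 125 is N = 126.
Check: g(126) = 10/126 = 5/63 < 2/25; g(125) = 2/25 >= 2/25. So N = 126.

126


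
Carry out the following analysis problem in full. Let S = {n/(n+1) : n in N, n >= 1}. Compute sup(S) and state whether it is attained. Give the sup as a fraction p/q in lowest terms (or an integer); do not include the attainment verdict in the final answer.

Analysis:
- Values: 1/2, 2/3, 3/4, 4/5, ... strictly increasing.
- Minimum is 1/2 (n=1); inf = 1/2 (attained).
- n/(n+1) = 1 - 1/(n+1) -> 1 from below as n -> infinity, and never equals 1.
- So sup = 1 (not attained).
Conclusion: sup(S) = 1, not attained in S.

1


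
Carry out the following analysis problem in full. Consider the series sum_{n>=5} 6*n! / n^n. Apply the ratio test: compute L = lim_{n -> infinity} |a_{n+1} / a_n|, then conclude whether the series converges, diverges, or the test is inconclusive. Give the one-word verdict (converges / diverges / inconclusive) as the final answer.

Let a_n denote the general term. Form the ratio a_{n+1}/a_n and simplify:
a_{n+1}/a_n = (n/(n + 1))^n
Take the limit as n -> infinity: L = exp(-1).
Since L = exp(-1) < 1, the ratio test implies the series converges.

converges


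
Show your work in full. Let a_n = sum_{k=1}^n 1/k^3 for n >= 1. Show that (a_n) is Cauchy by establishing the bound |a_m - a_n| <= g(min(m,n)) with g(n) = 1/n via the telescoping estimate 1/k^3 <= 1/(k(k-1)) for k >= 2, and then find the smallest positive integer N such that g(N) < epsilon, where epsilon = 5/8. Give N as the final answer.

For m > n >= 1: |a_m - a_n| = sum_{k=n+1}^m 1/k^3.
Use 1/k^3 <= 1/(k(k-1)) = 1/(k-1) - 1/k for k >= 2 (which holds since k^3 >= k^2 >= k(k-1) for k >= 2):
sum_{k=n+1}^m 1/k^3 <= sum_{k=n+1}^m (1/(k-1) - 1/k) = 1/n - 1/m <= 1/n.
By symmetry the same bound holds with n,m swapped, so |a_m - a_n| <= 1/min(m,n) = g(min(m,n)). Since g(n) -> 0, (a_n) is Cauchy.
Now solve g(N) < 5/8: 1/N < 5/8 <=> N > 1/(5/8) = 8/5.
The smallest integer strictly greater than 8/5 is N = 2.
Check: g(2) = 1/2 < 5/8; g(1) = 1/1 >= 5/8. So N = 2.

2


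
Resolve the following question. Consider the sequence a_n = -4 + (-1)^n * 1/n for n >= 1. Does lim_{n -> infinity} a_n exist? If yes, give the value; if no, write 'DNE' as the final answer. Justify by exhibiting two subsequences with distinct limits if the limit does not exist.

Examine the behaviour of a_n along subsequences.
Even-n subsequence a_{2k} = -4 + 1/(2k) -> -4. Odd-n subsequence a_{2k+1} = -4 - 1/(2k+1) -> -4. Both tend to -4, which suggests the limit is -4; verify directly.
|a_n - (-4)| = |(-1)^n * 1/n| = 1/n for every n >= 1.
Given epsilon > 0, choose a positive integer N > 1/epsilon. Then for all n >= N, |a_n - (-4)| = 1/n <= 1/N < epsilon.
So by the definition of the limit, lim a_n exists and equals -4.

-4


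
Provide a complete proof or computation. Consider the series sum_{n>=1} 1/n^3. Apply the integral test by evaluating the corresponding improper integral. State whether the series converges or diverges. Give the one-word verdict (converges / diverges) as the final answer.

Let f(x) = x^(-3). Then f is positive, continuous, and decreasing on [1, infinity), so the integral test applies.
Compute the improper integral int_{1}^infinity f(x) dx:
  antiderivative F(x) = -1/(2*x^2).
  As x -> infinity, F(x) -> 0 (since p = 3 > 1).
  So int = F(infinity) - F(1) = 0 - (-1/2) = 1/2.
  Finite, so by the integral test, the series converges.

converges


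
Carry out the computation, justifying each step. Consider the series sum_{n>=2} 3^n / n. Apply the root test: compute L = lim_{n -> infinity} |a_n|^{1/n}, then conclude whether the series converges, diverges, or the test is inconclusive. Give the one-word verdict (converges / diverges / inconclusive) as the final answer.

Let a_n denote the general term. Form |a_n|^(1/n) and simplify:
|a_n|^(1/n) = 3/n^(1/n)
Take the limit as n -> infinity: L = 3.
Since L = 3 > 1, the root test implies divergence.

diverges


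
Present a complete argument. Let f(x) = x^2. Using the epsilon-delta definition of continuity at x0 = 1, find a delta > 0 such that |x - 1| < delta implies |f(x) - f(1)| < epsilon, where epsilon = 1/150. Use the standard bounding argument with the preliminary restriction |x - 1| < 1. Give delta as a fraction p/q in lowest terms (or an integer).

Factor: |x^2 - (1)^2| = |x - 1| * |x + 1|.
Impose |x - 1| < 1 first. Then |x + 1| = |(x - 1) + 2*(1)| <= |x - 1| + 2*|1| < 1 + 2 = 3.
So |x^2 - (1)^2| < delta * 3.
We need delta * 3 <= 1/150, i.e. delta <= 1/150/3 = 1/450.
Since 1/450 < 1, this is tighter than 1; take delta = 1/450.
So delta = 1/450 works.

1/450


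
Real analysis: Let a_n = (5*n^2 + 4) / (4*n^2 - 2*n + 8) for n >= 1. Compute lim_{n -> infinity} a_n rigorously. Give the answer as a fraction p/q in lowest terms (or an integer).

Divide numerator and denominator by n^2, the highest power:
numerator / n^2 = 5 + 4/n^2
denominator / n^2 = 4 - 2/n + 8/n^2
As n -> infinity, all terms of the form c/n^k (k >= 1) tend to 0.
So numerator / n^2 -> 5 and denominator / n^2 -> 4.
Therefore lim a_n = 5/4.

5/4


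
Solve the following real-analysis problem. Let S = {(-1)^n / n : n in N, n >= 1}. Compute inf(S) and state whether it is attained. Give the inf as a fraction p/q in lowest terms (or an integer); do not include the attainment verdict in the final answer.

Analysis:
- Values: -1, 1/2, -1/3, 1/4, -1/5, ...
- Positive terms (even n): 1/(2+0), 1/(4+0), ... decreasing -> max = 1/2 (n=2).
- Negative terms (odd n): -1/(1+0), -1/(3+0), ... increasing -> min = -1 (n=1).
- So sup = 1/2 (attained at n=2); inf = -1 (attained at n=1).
Conclusion: inf(S) = -1, attained in S.

-1


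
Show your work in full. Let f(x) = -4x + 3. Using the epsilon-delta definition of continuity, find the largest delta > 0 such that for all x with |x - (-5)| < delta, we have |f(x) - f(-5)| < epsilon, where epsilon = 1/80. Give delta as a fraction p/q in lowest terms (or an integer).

We compute f(-5) = -4*(-5) + 3 = 23.
|f(x) - f(-5)| = |-4x + 3 - (23)| = |-4(x - (-5))| = 4|x - (-5)|.
We need 4|x - (-5)| < 1/80, i.e. |x - (-5)| < 1/80 / 4 = 1/320.
So any delta <= 1/320 works. Conversely, if delta > 1/320, then x = -5 + 1/320 satisfies |x - (-5)| = 1/320 < delta but |f(x) - f(-5)| = 4 * 1/320 = 1/80, which is not < 1/80; so no larger delta works.
Hence the largest such delta is 1/320.

1/320


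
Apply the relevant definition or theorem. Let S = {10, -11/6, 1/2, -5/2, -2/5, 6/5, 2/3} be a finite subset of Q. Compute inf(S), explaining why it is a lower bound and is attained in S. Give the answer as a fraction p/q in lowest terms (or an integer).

S is finite, so inf(S) = min(S).
Sorted increasing:
-5/2, -11/6, -2/5, 1/2, 2/3, 6/5, 10
The extremum is -5/2.
For every x in S, x >= -5/2. And -5/2 is in S, so it is attained.
Therefore inf(S) = -5/2.

-5/2


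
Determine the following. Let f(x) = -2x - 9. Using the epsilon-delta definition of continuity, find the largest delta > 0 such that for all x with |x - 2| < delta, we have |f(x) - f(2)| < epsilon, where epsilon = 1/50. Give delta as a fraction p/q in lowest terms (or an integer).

We compute f(2) = -2*(2) - 9 = -13.
|f(x) - f(2)| = |-2x - 9 - (-13)| = |-2(x - 2)| = 2|x - 2|.
We need 2|x - 2| < 1/50, i.e. |x - 2| < 1/50 / 2 = 1/100.
So any delta <= 1/100 works. Conversely, if delta > 1/100, then x = 2 + 1/100 satisfies |x - 2| = 1/100 < delta but |f(x) - f(2)| = 2 * 1/100 = 1/50, which is not < 1/50; so no larger delta works.
Hence the largest such delta is 1/100.

1/100


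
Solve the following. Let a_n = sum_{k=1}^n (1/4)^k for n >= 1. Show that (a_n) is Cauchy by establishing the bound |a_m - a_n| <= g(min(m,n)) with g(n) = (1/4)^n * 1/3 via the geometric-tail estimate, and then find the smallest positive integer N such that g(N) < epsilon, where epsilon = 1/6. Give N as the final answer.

For m > n >= 1: |a_m - a_n| = sum_{k=n+1}^m (1/4)^k < sum_{k=n+1}^infinity (1/4)^k = (1/4)^(n+1) / (1 - 1/4) = (1/4)^n * (1/4) * (4/3) = (1/4)^n * 1/3.
So g(n) = (1/4)^n / 3. Since g(n) -> 0, (a_n) is Cauchy.
Now solve g(N) < 1/6: (1/4)^N / 3 < 1/6 <=> 4^N > 1 / (3 * 1/6) = 2.
Check powers of 4: 4^0 = 1 <= 2, 4^1 = 4 > 2.
So the smallest such N is 1. Check: g(1) = 1/(3 * 4) = 1/12 < 1/6.

1


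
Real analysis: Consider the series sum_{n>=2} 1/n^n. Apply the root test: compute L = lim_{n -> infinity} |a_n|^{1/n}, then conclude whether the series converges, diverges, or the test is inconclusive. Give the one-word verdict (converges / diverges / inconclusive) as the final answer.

Let a_n denote the general term. Form |a_n|^(1/n) and simplify:
|a_n|^(1/n) = 1/n
Take the limit as n -> infinity: L = 0.
Since L = 0 < 1, the root test implies convergence.

converges


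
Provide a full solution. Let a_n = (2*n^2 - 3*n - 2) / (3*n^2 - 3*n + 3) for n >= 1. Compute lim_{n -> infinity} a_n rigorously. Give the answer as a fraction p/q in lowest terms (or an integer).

Divide numerator and denominator by n^2, the highest power:
numerator / n^2 = 2 - 3/n - 2/n^2
denominator / n^2 = 3 - 3/n + 3/n^2
As n -> infinity, all terms of the form c/n^k (k >= 1) tend to 0.
So numerator / n^2 -> 2 and denominator / n^2 -> 3.
Therefore lim a_n = 2/3.

2/3


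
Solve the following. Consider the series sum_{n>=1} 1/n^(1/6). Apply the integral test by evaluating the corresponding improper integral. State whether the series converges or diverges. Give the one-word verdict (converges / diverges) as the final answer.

Let f(x) = x^(-1/6). Then f is positive, continuous, and decreasing on [1, infinity), so the integral test applies.
Compute the improper integral int_{1}^infinity f(x) dx:
  antiderivative F(x) = 6*x^(5/6)/5.
  As x -> infinity, F(x) -> infinity (since p = 1/6 < 1).
  So the integral diverges. By the integral test, the series diverges.

diverges


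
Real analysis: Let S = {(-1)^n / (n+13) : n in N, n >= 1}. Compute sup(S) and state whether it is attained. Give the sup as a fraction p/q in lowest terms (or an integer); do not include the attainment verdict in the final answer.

Analysis:
- Values: -1/14, 1/15, -1/16, 1/17, -1/18, ...
- Positive terms (even n): 1/(2+13), 1/(4+13), ... decreasing -> max = 1/15 (n=2).
- Negative terms (odd n): -1/(1+13), -1/(3+13), ... increasing -> min = -1/14 (n=1).
- So sup = 1/15 (attained at n=2); inf = -1/14 (attained at n=1).
Conclusion: sup(S) = 1/15, attained in S.

1/15


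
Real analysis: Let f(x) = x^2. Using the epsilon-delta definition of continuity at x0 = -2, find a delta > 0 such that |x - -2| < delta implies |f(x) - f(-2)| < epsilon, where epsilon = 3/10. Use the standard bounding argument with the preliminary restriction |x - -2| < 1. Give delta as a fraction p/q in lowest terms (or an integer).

Factor: |x^2 - (-2)^2| = |x - -2| * |x + -2|.
Impose |x - -2| < 1 first. Then |x + -2| = |(x - -2) + 2*(-2)| <= |x - -2| + 2*|-2| < 1 + 4 = 5.
So |x^2 - (-2)^2| < delta * 5.
We need delta * 5 <= 3/10, i.e. delta <= 3/10/5 = 3/50.
Since 3/50 < 1, this is tighter than 1; take delta = 3/50.
So delta = 3/50 works.

3/50


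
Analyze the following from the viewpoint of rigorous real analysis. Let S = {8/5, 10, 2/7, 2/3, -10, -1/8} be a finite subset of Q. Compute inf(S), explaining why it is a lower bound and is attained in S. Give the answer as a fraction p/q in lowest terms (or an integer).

S is finite, so inf(S) = min(S).
Sorted increasing:
-10, -1/8, 2/7, 2/3, 8/5, 10
The extremum is -10.
For every x in S, x >= -10. And -10 is in S, so it is attained.
Therefore inf(S) = -10.

-10


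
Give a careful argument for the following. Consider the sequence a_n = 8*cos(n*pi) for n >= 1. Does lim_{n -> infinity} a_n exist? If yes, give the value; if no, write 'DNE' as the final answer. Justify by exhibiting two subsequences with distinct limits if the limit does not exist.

Examine the behaviour of a_n along subsequences.
cos(n*pi) = (-1)^n, so a_n = 8*(-1)^n. a_{2k} = 8 -> 8. a_{2k+1} = -8 -> -8.
Since these two subsequential limits are 8 and -8, distinct, the full sequence cannot converge (a convergent sequence has all subsequences tending to the same limit). So lim a_n does not exist.

DNE


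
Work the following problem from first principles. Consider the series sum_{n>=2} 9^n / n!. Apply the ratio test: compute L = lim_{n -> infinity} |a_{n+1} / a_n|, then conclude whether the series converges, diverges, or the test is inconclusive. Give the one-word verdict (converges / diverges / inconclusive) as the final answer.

Let a_n denote the general term. Form the ratio a_{n+1}/a_n and simplify:
a_{n+1}/a_n = 9/(n + 1)
Take the limit as n -> infinity: L = 0.
Since L = 0 < 1, the ratio test implies the series converges.

converges


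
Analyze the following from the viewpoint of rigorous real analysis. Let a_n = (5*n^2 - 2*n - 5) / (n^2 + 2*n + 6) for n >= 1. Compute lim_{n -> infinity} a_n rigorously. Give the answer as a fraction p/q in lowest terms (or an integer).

Divide numerator and denominator by n^2, the highest power:
numerator / n^2 = 5 - 2/n - 5/n^2
denominator / n^2 = 1 + 2/n + 6/n^2
As n -> infinity, all terms of the form c/n^k (k >= 1) tend to 0.
So numerator / n^2 -> 5 and denominator / n^2 -> 1.
Therefore lim a_n = 5.

5


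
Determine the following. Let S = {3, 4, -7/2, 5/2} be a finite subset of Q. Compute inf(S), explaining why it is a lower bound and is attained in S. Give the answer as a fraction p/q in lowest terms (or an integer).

S is finite, so inf(S) = min(S).
Sorted increasing:
-7/2, 5/2, 3, 4
The extremum is -7/2.
For every x in S, x >= -7/2. And -7/2 is in S, so it is attained.
Therefore inf(S) = -7/2.

-7/2


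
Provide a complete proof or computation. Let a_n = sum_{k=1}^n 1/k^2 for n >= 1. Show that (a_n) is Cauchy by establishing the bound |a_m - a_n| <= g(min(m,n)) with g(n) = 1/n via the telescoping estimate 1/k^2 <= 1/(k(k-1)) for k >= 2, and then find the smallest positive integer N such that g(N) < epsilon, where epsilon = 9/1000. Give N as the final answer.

For m > n >= 1: |a_m - a_n| = sum_{k=n+1}^m 1/k^2.
Use 1/k^2 <= 1/(k(k-1)) = 1/(k-1) - 1/k for k >= 2:
sum_{k=n+1}^m 1/k^2 <= sum_{k=n+1}^m (1/(k-1) - 1/k) = 1/n - 1/m <= 1/n.
By symmetry the same bound holds with n,m swapped, so |a_m - a_n| <= 1/min(m,n) = g(min(m,n)). Since g(n) -> 0, (a_n) is Cauchy.
Now solve g(N) < 9/1000: 1/N < 9/1000 <=> N > 1/(9/1000) = 1000/9.
The smallest integer strictly greater than 1000/9 is N = 112.
Check: g(112) = 1/112 < 9/1000; g(111) = 1/111 >= 9/1000. So N = 112.

112


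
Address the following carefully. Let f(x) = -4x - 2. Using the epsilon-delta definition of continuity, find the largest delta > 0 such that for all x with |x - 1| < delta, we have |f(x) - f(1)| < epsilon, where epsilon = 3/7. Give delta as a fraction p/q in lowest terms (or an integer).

We compute f(1) = -4*(1) - 2 = -6.
|f(x) - f(1)| = |-4x - 2 - (-6)| = |-4(x - 1)| = 4|x - 1|.
We need 4|x - 1| < 3/7, i.e. |x - 1| < 3/7 / 4 = 3/28.
So any delta <= 3/28 works. Conversely, if delta > 3/28, then x = 1 + 3/28 satisfies |x - 1| = 3/28 < delta but |f(x) - f(1)| = 4 * 3/28 = 3/7, which is not < 3/7; so no larger delta works.
Hence the largest such delta is 3/28.

3/28


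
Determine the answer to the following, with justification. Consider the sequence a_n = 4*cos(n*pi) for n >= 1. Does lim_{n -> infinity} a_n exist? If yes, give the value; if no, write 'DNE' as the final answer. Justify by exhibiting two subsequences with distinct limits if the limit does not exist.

Examine the behaviour of a_n along subsequences.
cos(n*pi) = (-1)^n, so a_n = 4*(-1)^n. a_{2k} = 4 -> 4. a_{2k+1} = -4 -> -4.
Since these two subsequential limits are 4 and -4, distinct, the full sequence cannot converge (a convergent sequence has all subsequences tending to the same limit). So lim a_n does not exist.

DNE


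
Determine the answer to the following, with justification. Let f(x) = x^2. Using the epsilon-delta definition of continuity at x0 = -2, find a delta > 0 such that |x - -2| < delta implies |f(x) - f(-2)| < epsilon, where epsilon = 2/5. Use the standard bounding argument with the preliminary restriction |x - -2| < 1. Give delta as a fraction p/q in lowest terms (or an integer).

Factor: |x^2 - (-2)^2| = |x - -2| * |x + -2|.
Impose |x - -2| < 1 first. Then |x + -2| = |(x - -2) + 2*(-2)| <= |x - -2| + 2*|-2| < 1 + 4 = 5.
So |x^2 - (-2)^2| < delta * 5.
We need delta * 5 <= 2/5, i.e. delta <= 2/5/5 = 2/25.
Since 2/25 < 1, this is tighter than 1; take delta = 2/25.
So delta = 2/25 works.

2/25


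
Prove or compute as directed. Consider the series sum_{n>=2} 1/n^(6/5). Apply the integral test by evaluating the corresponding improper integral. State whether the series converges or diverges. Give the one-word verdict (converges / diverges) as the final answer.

Let f(x) = x^(-6/5). Then f is positive, continuous, and decreasing on [2, infinity), so the integral test applies.
Compute the improper integral int_{2}^infinity f(x) dx:
  antiderivative F(x) = -5/x^(1/5).
  As x -> infinity, F(x) -> 0 (since p = 6/5 > 1).
  So int = F(infinity) - F(2) = 0 - (-5*2^(4/5)/2) = 5*2^(4/5)/2.
  Finite, so by the integral test, the series converges.

converges


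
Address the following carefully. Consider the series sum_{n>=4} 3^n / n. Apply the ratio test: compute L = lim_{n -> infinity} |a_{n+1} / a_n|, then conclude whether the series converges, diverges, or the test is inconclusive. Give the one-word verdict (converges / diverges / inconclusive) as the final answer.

Let a_n denote the general term. Form the ratio a_{n+1}/a_n and simplify:
a_{n+1}/a_n = 3*n/(n + 1)
Take the limit as n -> infinity: L = 3.
Since L = 3 > 1 (or L = infinity), the ratio test implies the series diverges.

diverges


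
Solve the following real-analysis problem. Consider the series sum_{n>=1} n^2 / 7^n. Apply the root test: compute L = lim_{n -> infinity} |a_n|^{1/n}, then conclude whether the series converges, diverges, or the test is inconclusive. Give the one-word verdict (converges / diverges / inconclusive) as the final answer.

Let a_n denote the general term. Form |a_n|^(1/n) and simplify:
|a_n|^(1/n) = n^(2/n)/7
Take the limit as n -> infinity: L = 1/7.
Since L = 1/7 < 1, the root test implies convergence.

converges


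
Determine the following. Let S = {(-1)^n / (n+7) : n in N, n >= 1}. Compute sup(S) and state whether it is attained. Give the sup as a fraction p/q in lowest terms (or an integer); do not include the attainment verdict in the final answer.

Analysis:
- Values: -1/8, 1/9, -1/10, 1/11, -1/12, ...
- Positive terms (even n): 1/(2+7), 1/(4+7), ... decreasing -> max = 1/9 (n=2).
- Negative terms (odd n): -1/(1+7), -1/(3+7), ... increasing -> min = -1/8 (n=1).
- So sup = 1/9 (attained at n=2); inf = -1/8 (attained at n=1).
Conclusion: sup(S) = 1/9, attained in S.

1/9


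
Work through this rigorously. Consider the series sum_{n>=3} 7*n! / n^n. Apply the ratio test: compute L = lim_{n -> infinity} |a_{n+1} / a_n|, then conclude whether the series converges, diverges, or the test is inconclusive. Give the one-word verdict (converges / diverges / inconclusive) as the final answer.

Let a_n denote the general term. Form the ratio a_{n+1}/a_n and simplify:
a_{n+1}/a_n = (n/(n + 1))^n
Take the limit as n -> infinity: L = exp(-1).
Since L = exp(-1) < 1, the ratio test implies the series converges.

converges


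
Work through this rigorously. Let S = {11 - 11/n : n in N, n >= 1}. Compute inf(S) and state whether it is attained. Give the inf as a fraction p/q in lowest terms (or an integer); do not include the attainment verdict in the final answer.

Analysis:
- Values: 0, 11/2, 22/3, 33/4, ... strictly increasing.
- Minimum is 0 (n=1); inf = 0 (attained).
- 11 - 11/n -> 11 from below; sup = 11, not attained.
Conclusion: inf(S) = 0, attained in S.

0


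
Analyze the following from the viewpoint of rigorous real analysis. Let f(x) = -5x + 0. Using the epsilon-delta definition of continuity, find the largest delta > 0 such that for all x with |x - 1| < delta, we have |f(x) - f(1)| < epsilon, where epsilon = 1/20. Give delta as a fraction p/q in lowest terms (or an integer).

We compute f(1) = -5*(1) + 0 = -5.
|f(x) - f(1)| = |-5x + 0 - (-5)| = |-5(x - 1)| = 5|x - 1|.
We need 5|x - 1| < 1/20, i.e. |x - 1| < 1/20 / 5 = 1/100.
So any delta <= 1/100 works. Conversely, if delta > 1/100, then x = 1 + 1/100 satisfies |x - 1| = 1/100 < delta but |f(x) - f(1)| = 5 * 1/100 = 1/20, which is not < 1/20; so no larger delta works.
Hence the largest such delta is 1/100.

1/100


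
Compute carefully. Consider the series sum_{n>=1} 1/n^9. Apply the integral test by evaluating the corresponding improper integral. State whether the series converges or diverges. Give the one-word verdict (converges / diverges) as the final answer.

Let f(x) = x^(-9). Then f is positive, continuous, and decreasing on [1, infinity), so the integral test applies.
Compute the improper integral int_{1}^infinity f(x) dx:
  antiderivative F(x) = -1/(8*x^8).
  As x -> infinity, F(x) -> 0 (since p = 9 > 1).
  So int = F(infinity) - F(1) = 0 - (-1/8) = 1/8.
  Finite, so by the integral test, the series converges.

converges


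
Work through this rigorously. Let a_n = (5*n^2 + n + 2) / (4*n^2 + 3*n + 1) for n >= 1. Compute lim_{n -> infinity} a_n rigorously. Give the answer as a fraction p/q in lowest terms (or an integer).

Divide numerator and denominator by n^2, the highest power:
numerator / n^2 = 5 + 1/n + 2/n^2
denominator / n^2 = 4 + 3/n + n^(-2)
As n -> infinity, all terms of the form c/n^k (k >= 1) tend to 0.
So numerator / n^2 -> 5 and denominator / n^2 -> 4.
Therefore lim a_n = 5/4.

5/4


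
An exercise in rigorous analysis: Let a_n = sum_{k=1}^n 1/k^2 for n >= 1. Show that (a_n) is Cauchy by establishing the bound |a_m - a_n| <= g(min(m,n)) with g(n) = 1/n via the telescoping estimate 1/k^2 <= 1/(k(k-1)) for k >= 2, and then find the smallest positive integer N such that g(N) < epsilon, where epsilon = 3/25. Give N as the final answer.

For m > n >= 1: |a_m - a_n| = sum_{k=n+1}^m 1/k^2.
Use 1/k^2 <= 1/(k(k-1)) = 1/(k-1) - 1/k for k >= 2:
sum_{k=n+1}^m 1/k^2 <= sum_{k=n+1}^m (1/(k-1) - 1/k) = 1/n - 1/m <= 1/n.
By symmetry the same bound holds with n,m swapped, so |a_m - a_n| <= 1/min(m,n) = g(min(m,n)). Since g(n) -> 0, (a_n) is Cauchy.
Now solve g(N) < 3/25: 1/N < 3/25 <=> N > 1/(3/25) = 25/3.
The smallest integer strictly greater than 25/3 is N = 9.
Check: g(9) = 1/9 < 3/25; g(8) = 1/8 >= 3/25. So N = 9.

9


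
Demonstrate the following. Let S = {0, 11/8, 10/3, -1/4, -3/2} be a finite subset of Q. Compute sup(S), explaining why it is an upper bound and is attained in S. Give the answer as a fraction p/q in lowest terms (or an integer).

S is finite, so sup(S) = max(S).
Sorted decreasing:
10/3, 11/8, 0, -1/4, -3/2
The extremum is 10/3.
For every x in S, x <= 10/3. And 10/3 is in S, so it is attained.
Therefore sup(S) = 10/3.

10/3


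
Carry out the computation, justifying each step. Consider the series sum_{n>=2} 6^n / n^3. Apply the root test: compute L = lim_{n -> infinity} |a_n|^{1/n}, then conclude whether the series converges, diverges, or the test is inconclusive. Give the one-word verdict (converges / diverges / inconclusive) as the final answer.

Let a_n denote the general term. Form |a_n|^(1/n) and simplify:
|a_n|^(1/n) = 6/n^(3/n)
Take the limit as n -> infinity: L = 6.
Since L = 6 > 1, the root test implies divergence.

diverges


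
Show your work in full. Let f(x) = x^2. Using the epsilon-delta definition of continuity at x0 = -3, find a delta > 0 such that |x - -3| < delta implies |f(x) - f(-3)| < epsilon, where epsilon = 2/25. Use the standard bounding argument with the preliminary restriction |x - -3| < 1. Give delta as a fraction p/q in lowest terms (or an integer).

Factor: |x^2 - (-3)^2| = |x - -3| * |x + -3|.
Impose |x - -3| < 1 first. Then |x + -3| = |(x - -3) + 2*(-3)| <= |x - -3| + 2*|-3| < 1 + 6 = 7.
So |x^2 - (-3)^2| < delta * 7.
We need delta * 7 <= 2/25, i.e. delta <= 2/25/7 = 2/175.
Since 2/175 < 1, this is tighter than 1; take delta = 2/175.
So delta = 2/175 works.

2/175


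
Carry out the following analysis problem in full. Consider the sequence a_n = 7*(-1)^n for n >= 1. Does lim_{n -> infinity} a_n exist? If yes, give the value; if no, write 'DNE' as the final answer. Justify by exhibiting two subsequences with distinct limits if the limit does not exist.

Examine the behaviour of a_n along subsequences.
Even-n subsequence a_{2k} = 7 -> 7. Odd-n subsequence a_{2k+1} = -7 -> -7.
Since these two subsequential limits are 7 and -7, distinct, the full sequence cannot converge (a convergent sequence has all subsequences tending to the same limit). So lim a_n does not exist.

DNE


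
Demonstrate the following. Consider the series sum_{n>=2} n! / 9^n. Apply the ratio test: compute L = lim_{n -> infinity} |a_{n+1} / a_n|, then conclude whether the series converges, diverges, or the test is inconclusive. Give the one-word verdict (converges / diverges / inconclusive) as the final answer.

Let a_n denote the general term. Form the ratio a_{n+1}/a_n and simplify:
a_{n+1}/a_n = n/9 + 1/9
Take the limit as n -> infinity: L = infinity.
Since L = infinity > 1 (or L = infinity), the ratio test implies the series diverges.

diverges


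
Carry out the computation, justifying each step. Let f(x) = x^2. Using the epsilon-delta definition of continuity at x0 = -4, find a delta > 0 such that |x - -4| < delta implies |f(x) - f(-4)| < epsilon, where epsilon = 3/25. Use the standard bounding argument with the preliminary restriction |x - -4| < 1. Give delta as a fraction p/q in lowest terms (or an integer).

Factor: |x^2 - (-4)^2| = |x - -4| * |x + -4|.
Impose |x - -4| < 1 first. Then |x + -4| = |(x - -4) + 2*(-4)| <= |x - -4| + 2*|-4| < 1 + 8 = 9.
So |x^2 - (-4)^2| < delta * 9.
We need delta * 9 <= 3/25, i.e. delta <= 3/25/9 = 1/75.
Since 1/75 < 1, this is tighter than 1; take delta = 1/75.
So delta = 1/75 works.

1/75


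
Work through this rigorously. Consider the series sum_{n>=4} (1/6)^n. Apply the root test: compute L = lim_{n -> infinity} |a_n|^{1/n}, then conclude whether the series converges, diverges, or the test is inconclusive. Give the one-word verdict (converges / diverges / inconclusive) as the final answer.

Let a_n denote the general term. Form |a_n|^(1/n) and simplify:
|a_n|^(1/n) = 1/6
Take the limit as n -> infinity: L = 1/6.
Since L = 1/6 < 1, the root test implies convergence.

converges


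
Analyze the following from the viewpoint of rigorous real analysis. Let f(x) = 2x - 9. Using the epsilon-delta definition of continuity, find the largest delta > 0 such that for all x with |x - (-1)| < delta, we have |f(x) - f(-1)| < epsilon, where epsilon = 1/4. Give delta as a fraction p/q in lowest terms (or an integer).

We compute f(-1) = 2*(-1) - 9 = -11.
|f(x) - f(-1)| = |2x - 9 - (-11)| = |2(x - (-1))| = 2|x - (-1)|.
We need 2|x - (-1)| < 1/4, i.e. |x - (-1)| < 1/4 / 2 = 1/8.
So any delta <= 1/8 works. Conversely, if delta > 1/8, then x = -1 + 1/8 satisfies |x - (-1)| = 1/8 < delta but |f(x) - f(-1)| = 2 * 1/8 = 1/4, which is not < 1/4; so no larger delta works.
Hence the largest such delta is 1/8.

1/8
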